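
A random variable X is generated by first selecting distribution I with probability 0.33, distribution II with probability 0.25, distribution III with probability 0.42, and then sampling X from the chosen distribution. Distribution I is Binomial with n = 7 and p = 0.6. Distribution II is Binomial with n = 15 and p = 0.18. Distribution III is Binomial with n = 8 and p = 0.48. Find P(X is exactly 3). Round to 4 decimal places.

0.2241

Conditional on each component, P(X = 3): I: 0.193536; II: 0.245242; III: 0.235466.
By total probability, P(X = 3) = 0.33·0.193536 + 0.25·0.245242 + 0.42·0.235466 = 0.224073.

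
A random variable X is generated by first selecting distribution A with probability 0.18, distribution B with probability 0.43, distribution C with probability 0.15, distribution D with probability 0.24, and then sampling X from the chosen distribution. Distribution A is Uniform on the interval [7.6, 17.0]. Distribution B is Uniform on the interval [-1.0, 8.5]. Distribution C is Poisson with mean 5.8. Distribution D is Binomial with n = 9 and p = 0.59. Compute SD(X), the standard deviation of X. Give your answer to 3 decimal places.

Per component, A: μ=12.3, E[X²]=158.653; B: μ=3.75, E[X²]=21.5833; C: μ=5.8, E[X²]=39.44; D: μ=5.31, E[X²]=30.3732.
E[X] = 0.18·12.3 + 0.43·3.75 + 0.15·5.8 + 0.24·5.31 = 5.9709.
E[X²] = 0.18·158.653 + 0.43·21.5833 + 0.15·39.44 + 0.24·30.3732 = 51.044.
Var(X) = E[X²] − (E[X])² = 51.044 − 35.6516 = 15.3924.
SD(X) = √15.3924 = 3.92331.

3.923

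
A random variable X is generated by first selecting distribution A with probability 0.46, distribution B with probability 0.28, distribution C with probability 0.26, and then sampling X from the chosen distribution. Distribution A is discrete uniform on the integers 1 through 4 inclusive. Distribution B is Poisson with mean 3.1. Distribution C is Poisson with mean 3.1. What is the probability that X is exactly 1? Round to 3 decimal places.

0.190

Conditional on each component, P(X = 1): A: 0.25; B: 0.139653; C: 0.139653.
By total probability, P(X = 1) = 0.46·0.25 + 0.28·0.139653 + 0.26·0.139653 = 0.190412.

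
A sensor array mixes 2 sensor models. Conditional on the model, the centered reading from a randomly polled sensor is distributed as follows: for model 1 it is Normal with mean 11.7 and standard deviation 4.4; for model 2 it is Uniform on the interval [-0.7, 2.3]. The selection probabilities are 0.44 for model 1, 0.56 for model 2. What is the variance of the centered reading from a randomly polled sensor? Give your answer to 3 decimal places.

38.213

Per component, 1: μ=11.7, E[X²]=156.25; 2: μ=0.8, E[X²]=1.39.
E[X] = 0.44·11.7 + 0.56·0.8 = 5.596.
E[X²] = 0.44·156.25 + 0.56·1.39 = 69.5284.
Var(X) = E[X²] − (E[X])² = 69.5284 − 31.3152 = 38.2132.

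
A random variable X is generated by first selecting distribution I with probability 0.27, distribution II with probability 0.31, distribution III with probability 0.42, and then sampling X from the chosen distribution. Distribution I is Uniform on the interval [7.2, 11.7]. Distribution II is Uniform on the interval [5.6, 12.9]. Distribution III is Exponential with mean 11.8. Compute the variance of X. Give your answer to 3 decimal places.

61.789

Per component, I: μ=9.45, E[X²]=90.99; II: μ=9.25, E[X²]=90.0033; III: μ=11.8, E[X²]=278.48.
E[X] = 0.27·9.45 + 0.31·9.25 + 0.42·11.8 = 10.375.
E[X²] = 0.27·90.99 + 0.31·90.0033 + 0.42·278.48 = 169.43.
Var(X) = E[X²] − (E[X])² = 169.43 − 107.641 = 61.7893.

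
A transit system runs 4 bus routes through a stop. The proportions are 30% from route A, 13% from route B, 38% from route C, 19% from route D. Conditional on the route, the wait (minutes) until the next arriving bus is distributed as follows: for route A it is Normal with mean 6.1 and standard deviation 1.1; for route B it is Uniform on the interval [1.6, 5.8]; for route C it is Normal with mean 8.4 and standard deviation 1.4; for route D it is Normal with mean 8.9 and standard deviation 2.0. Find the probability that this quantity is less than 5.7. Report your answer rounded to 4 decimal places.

0.2550

Conditional on each route, P(X < 5.7): A: 0.358065; B: 0.97619; C: 0.026892; D: 0.0547993.
By total probability, P(X < 5.7) = 0.3·0.358065 + 0.13·0.97619 + 0.38·0.026892 + 0.19·0.0547993 = 0.254955.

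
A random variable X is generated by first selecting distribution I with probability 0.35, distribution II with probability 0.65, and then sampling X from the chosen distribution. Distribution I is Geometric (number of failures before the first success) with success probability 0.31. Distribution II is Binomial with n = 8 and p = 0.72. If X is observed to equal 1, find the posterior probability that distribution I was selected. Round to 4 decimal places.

0.9933

Likelihoods P(X=1 | ·): I: 0.2139; II: 0.000777193.
Posterior ∝ prior × likelihood. Numerator for I: 0.35·0.2139 = 0.074865.
Normalizing constant: 0.35·0.2139 + 0.65·0.000777193 = 0.0753702.
P(I | observation) = 0.074865 / 0.0753702 = 0.993297.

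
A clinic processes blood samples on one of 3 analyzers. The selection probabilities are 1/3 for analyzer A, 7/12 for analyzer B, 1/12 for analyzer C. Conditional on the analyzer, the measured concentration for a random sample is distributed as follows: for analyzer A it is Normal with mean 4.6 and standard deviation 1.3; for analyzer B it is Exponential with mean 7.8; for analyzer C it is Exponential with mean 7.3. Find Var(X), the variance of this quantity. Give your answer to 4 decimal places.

Per component, A: μ=4.6, E[X²]=22.85; B: μ=7.8, E[X²]=121.68; C: μ=7.3, E[X²]=106.58.
E[X] = 0.333333·4.6 + 0.583333·7.8 + 0.0833333·7.3 = 6.69167.
E[X²] = 0.333333·22.85 + 0.583333·121.68 + 0.0833333·106.58 = 87.4783.
Var(X) = E[X²] − (E[X])² = 87.4783 − 44.7784 = 42.6999.

42.6999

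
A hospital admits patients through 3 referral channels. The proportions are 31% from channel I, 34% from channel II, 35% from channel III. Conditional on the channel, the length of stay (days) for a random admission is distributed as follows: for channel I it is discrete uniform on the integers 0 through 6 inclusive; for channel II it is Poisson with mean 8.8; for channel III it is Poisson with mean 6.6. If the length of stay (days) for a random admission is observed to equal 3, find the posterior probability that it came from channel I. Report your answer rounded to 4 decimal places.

Likelihoods P(X=3 | ·): I: 0.142857; II: 0.0171201; III: 0.0651834.
Posterior ∝ prior × likelihood. Numerator for I: 0.31·0.142857 = 0.0442857.
Normalizing constant: 0.31·0.142857 + 0.34·0.0171201 + 0.35·0.0651834 = 0.0729207.
P(I | observation) = 0.0442857 / 0.0729207 = 0.607313.

0.6073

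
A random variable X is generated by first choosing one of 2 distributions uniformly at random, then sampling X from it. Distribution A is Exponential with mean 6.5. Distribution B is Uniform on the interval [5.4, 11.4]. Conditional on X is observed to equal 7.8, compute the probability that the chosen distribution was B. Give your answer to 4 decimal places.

0.7825

Likelihoods f(7.8 | ·): A: 0.0463376; B: 0.166667.
Posterior ∝ prior × likelihood. Numerator for B: 0.5·0.166667 = 0.0833333.
Normalizing constant: 0.5·0.0463376 + 0.5·0.166667 = 0.106502.
P(B | observation) = 0.0833333 / 0.106502 = 0.782457.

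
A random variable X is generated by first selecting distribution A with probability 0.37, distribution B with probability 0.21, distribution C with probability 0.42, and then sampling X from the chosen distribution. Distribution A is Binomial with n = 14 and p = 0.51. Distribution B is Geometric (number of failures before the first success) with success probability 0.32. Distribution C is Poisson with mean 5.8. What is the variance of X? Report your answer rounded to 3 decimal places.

8.549

Per component, A: μ=7.14, E[X²]=54.4782; B: μ=2.125, E[X²]=11.1562; C: μ=5.8, E[X²]=39.44.
E[X] = 0.37·7.14 + 0.21·2.125 + 0.42·5.8 = 5.52405.
E[X²] = 0.37·54.4782 + 0.21·11.1562 + 0.42·39.44 = 39.0645.
Var(X) = E[X²] − (E[X])² = 39.0645 − 30.5151 = 8.54942.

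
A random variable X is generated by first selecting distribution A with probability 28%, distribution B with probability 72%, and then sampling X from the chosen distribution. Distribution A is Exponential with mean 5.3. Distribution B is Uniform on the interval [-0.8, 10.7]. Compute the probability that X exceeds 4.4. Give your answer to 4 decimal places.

0.5165

Conditional on each component, P(X > 4.4): A: 0.435967; B: 0.547826.
By total probability, P(X > 4.4) = 0.28·0.435967 + 0.72·0.547826 = 0.516506.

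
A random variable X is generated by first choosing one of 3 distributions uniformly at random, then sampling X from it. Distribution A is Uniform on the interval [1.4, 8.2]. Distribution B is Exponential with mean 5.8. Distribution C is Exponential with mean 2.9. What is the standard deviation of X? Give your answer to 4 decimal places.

Per component, A: μ=4.8, E[X²]=26.8933; B: μ=5.8, E[X²]=67.28; C: μ=2.9, E[X²]=16.82.
E[X] = 0.333333·4.8 + 0.333333·5.8 + 0.333333·2.9 = 4.5.
E[X²] = 0.333333·26.8933 + 0.333333·67.28 + 0.333333·16.82 = 36.9978.
Var(X) = E[X²] − (E[X])² = 36.9978 − 20.25 = 16.7478.
SD(X) = √16.7478 = 4.0924.

4.0924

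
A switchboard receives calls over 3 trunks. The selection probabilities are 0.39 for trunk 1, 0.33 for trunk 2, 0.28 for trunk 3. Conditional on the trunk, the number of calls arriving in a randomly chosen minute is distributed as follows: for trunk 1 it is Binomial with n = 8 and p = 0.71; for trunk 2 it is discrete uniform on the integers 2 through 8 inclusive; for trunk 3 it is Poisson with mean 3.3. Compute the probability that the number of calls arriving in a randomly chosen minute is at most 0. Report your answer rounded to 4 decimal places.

0.0103

Conditional on each trunk, P(X ≤ 0): 1: 5.00246e-05; 2: 0; 3: 0.0368832.
By total probability, P(X ≤ 0) = 0.39·5.00246e-05 + 0.33·0 + 0.28·0.0368832 = 0.0103468.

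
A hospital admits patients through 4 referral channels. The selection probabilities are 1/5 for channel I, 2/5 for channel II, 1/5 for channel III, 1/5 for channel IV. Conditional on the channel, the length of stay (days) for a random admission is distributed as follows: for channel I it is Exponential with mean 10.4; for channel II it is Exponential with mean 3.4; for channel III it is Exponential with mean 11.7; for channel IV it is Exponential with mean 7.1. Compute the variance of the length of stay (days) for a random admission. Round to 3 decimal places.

Per component, I: μ=10.4, E[X²]=216.32; II: μ=3.4, E[X²]=23.12; III: μ=11.7, E[X²]=273.78; IV: μ=7.1, E[X²]=100.82.
E[X] = 0.2·10.4 + 0.4·3.4 + 0.2·11.7 + 0.2·7.1 = 7.2.
E[X²] = 0.2·216.32 + 0.4·23.12 + 0.2·273.78 + 0.2·100.82 = 127.432.
Var(X) = E[X²] − (E[X])² = 127.432 − 51.84 = 75.592.

75.592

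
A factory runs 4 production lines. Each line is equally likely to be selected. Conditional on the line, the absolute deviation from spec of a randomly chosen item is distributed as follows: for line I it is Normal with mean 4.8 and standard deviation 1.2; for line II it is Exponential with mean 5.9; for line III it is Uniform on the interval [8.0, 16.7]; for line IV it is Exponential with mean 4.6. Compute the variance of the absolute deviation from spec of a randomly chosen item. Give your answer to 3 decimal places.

Per component, I: μ=4.8, E[X²]=24.48; II: μ=5.9, E[X²]=69.62; III: μ=12.35, E[X²]=158.83; IV: μ=4.6, E[X²]=42.32.
E[X] = 0.25·4.8 + 0.25·5.9 + 0.25·12.35 + 0.25·4.6 = 6.9125.
E[X²] = 0.25·24.48 + 0.25·69.62 + 0.25·158.83 + 0.25·42.32 = 73.8125.
Var(X) = E[X²] − (E[X])² = 73.8125 − 47.7827 = 26.0298.

26.030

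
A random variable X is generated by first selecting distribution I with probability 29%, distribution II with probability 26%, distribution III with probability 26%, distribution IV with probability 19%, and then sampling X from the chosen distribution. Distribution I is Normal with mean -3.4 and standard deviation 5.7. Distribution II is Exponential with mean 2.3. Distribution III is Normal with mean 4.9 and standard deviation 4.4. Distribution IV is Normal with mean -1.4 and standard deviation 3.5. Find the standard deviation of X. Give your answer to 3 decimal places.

Per component, I: μ=-3.4, E[X²]=44.05; II: μ=2.3, E[X²]=10.58; III: μ=4.9, E[X²]=43.37; IV: μ=-1.4, E[X²]=14.21.
E[X] = 0.29·-3.4 + 0.26·2.3 + 0.26·4.9 + 0.19·-1.4 = 0.62.
E[X²] = 0.29·44.05 + 0.26·10.58 + 0.26·43.37 + 0.19·14.21 = 29.5014.
Var(X) = E[X²] − (E[X])² = 29.5014 − 0.3844 = 29.117.
SD(X) = √29.117 = 5.39602.

5.396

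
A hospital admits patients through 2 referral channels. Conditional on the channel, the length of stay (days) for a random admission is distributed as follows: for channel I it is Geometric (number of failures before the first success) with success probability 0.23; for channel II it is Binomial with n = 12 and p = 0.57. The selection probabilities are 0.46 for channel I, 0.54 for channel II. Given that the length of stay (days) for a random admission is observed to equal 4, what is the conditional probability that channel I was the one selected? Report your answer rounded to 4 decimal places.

Likelihoods P(X=4 | ·): I: 0.080852; II: 0.0610734.
Posterior ∝ prior × likelihood. Numerator for I: 0.46·0.080852 = 0.0371919.
Normalizing constant: 0.46·0.080852 + 0.54·0.0610734 = 0.0701716.
P(I | observation) = 0.0371919 / 0.0701716 = 0.530014.

0.5300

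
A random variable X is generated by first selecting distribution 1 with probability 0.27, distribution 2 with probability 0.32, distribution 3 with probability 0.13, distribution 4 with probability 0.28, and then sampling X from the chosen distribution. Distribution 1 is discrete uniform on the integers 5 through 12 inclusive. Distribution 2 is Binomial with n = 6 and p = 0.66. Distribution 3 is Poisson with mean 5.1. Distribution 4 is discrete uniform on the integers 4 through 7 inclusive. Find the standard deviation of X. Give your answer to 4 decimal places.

Per component, 1: μ=8.5, E[X²]=77.5; 2: μ=3.96, E[X²]=17.028; 3: μ=5.1, E[X²]=31.11; 4: μ=5.5, E[X²]=31.5.
E[X] = 0.27·8.5 + 0.32·3.96 + 0.13·5.1 + 0.28·5.5 = 5.7652.
E[X²] = 0.27·77.5 + 0.32·17.028 + 0.13·31.11 + 0.28·31.5 = 39.2383.
Var(X) = E[X²] − (E[X])² = 39.2383 − 33.2375 = 6.00073.
SD(X) = √6.00073 = 2.44964.

2.4496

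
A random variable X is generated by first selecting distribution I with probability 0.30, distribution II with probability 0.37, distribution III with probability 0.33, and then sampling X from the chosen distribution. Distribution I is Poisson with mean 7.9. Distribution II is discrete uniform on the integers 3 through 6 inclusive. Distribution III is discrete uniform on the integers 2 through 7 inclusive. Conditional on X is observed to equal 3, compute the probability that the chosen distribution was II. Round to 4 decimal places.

0.5905

Likelihoods P(X=3 | ·): I: 0.0304652; II: 0.25; III: 0.166667.
Posterior ∝ prior × likelihood. Numerator for II: 0.37·0.25 = 0.0925.
Normalizing constant: 0.3·0.0304652 + 0.37·0.25 + 0.33·0.166667 = 0.15664.
P(II | observation) = 0.0925 / 0.15664 = 0.590528.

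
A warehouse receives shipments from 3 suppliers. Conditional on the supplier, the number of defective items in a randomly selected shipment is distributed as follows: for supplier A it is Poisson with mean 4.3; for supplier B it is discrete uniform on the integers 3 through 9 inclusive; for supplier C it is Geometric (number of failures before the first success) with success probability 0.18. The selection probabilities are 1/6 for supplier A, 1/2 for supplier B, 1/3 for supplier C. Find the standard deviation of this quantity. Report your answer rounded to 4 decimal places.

Per component, A: μ=4.3, E[X²]=22.79; B: μ=6, E[X²]=40; C: μ=4.55556, E[X²]=46.0617.
E[X] = 0.166667·4.3 + 0.5·6 + 0.333333·4.55556 = 5.23519.
E[X²] = 0.166667·22.79 + 0.5·40 + 0.333333·46.0617 = 39.1522.
Var(X) = E[X²] − (E[X])² = 39.1522 − 27.4072 = 11.7451.
SD(X) = √11.7451 = 3.42711.

3.4271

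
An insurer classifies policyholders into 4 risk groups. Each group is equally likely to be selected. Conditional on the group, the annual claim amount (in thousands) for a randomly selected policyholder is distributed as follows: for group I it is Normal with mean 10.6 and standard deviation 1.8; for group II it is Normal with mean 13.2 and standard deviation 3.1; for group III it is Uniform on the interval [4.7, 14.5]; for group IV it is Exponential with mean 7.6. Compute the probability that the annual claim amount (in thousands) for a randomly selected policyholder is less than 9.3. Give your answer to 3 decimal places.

0.379

Conditional on each group, P(X < 9.3): I: 0.235079; II: 0.104184; III: 0.469388; IV: 0.705856.
By total probability, P(X < 9.3) = 0.25·0.235079 + 0.25·0.104184 + 0.25·0.469388 + 0.25·0.705856 = 0.378627.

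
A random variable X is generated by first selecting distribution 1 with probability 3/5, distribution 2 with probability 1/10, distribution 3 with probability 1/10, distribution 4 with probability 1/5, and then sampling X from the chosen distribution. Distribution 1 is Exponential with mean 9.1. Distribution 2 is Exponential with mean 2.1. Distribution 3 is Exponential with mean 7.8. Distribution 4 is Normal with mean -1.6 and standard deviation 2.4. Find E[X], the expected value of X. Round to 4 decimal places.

Component means — 1: 9.1; 2: 2.1; 3: 7.8; 4: -1.6.
E[X] = 0.6·9.1 + 0.1·2.1 + 0.1·7.8 + 0.2·-1.6 = 6.13.

6.1300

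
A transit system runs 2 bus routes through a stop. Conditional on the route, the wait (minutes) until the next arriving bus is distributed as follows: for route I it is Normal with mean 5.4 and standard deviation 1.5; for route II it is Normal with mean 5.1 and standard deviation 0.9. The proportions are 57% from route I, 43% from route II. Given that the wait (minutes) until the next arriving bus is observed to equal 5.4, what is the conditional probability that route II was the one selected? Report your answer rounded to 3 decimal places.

Likelihoods f(5.4 | ·): I: 0.265962; II: 0.419315.
Posterior ∝ prior × likelihood. Numerator for II: 0.43·0.419315 = 0.180305.
Normalizing constant: 0.57·0.265962 + 0.43·0.419315 = 0.331903.
P(II | observation) = 0.180305 / 0.331903 = 0.543246.

0.543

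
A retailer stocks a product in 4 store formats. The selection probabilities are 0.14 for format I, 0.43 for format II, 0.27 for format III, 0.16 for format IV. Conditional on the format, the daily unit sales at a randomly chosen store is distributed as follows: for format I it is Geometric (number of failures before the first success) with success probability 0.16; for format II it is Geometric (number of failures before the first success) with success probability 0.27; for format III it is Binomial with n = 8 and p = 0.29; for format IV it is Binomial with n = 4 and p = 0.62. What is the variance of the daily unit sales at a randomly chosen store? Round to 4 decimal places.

Per component, I: μ=5.25, E[X²]=60.375; II: μ=2.7037, E[X²]=17.3237; III: μ=2.32, E[X²]=7.0296; IV: μ=2.48, E[X²]=7.0928.
E[X] = 0.14·5.25 + 0.43·2.7037 + 0.27·2.32 + 0.16·2.48 = 2.92079.
E[X²] = 0.14·60.375 + 0.43·17.3237 + 0.27·7.0296 + 0.16·7.0928 = 18.9345.
Var(X) = E[X²] − (E[X])² = 18.9345 − 8.53103 = 10.4035.

10.4035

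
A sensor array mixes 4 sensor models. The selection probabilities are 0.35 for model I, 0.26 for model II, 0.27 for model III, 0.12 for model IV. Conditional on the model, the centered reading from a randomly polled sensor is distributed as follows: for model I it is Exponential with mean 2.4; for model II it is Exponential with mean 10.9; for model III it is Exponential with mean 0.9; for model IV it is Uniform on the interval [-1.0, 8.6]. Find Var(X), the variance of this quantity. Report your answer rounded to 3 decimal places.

Per component, I: μ=2.4, E[X²]=11.52; II: μ=10.9, E[X²]=237.62; III: μ=0.9, E[X²]=1.62; IV: μ=3.8, E[X²]=22.12.
E[X] = 0.35·2.4 + 0.26·10.9 + 0.27·0.9 + 0.12·3.8 = 4.373.
E[X²] = 0.35·11.52 + 0.26·237.62 + 0.27·1.62 + 0.12·22.12 = 68.905.
Var(X) = E[X²] − (E[X])² = 68.905 − 19.1231 = 49.7819.

49.782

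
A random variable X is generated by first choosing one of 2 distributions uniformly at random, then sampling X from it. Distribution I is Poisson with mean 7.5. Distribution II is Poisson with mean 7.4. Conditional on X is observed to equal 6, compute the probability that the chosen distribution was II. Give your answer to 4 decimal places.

0.5049

Likelihoods P(X=6 | ·): I: 0.136718; II: 0.139405.
Posterior ∝ prior × likelihood. Numerator for II: 0.5·0.139405 = 0.0697025.
Normalizing constant: 0.5·0.136718 + 0.5·0.139405 = 0.138062.
P(II | observation) = 0.0697025 / 0.138062 = 0.504865.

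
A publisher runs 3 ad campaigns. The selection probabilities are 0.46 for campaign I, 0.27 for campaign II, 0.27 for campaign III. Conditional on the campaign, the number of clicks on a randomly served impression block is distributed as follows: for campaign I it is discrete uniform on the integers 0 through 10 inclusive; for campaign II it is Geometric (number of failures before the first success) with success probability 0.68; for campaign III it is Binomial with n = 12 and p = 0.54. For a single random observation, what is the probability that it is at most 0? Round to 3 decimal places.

Conditional on each campaign, P(X ≤ 0): I: 0.0909091; II: 0.68; III: 8.97623e-05.
By total probability, P(X ≤ 0) = 0.46·0.0909091 + 0.27·0.68 + 0.27·8.97623e-05 = 0.225442.

0.225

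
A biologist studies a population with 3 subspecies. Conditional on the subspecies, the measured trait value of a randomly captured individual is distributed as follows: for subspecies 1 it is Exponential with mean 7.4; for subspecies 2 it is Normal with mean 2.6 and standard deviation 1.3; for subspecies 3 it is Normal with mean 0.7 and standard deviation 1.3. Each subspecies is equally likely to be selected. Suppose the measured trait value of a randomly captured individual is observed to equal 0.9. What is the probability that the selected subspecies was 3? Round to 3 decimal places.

0.548

Likelihoods f(0.9 | ·): 1: 0.11966; 2: 0.130506; 3: 0.303268.
Posterior ∝ prior × likelihood. Numerator for 3: 0.333333·0.303268 = 0.101089.
Normalizing constant: 0.333333·0.11966 + 0.333333·0.130506 + 0.333333·0.303268 = 0.184478.
P(3 | observation) = 0.101089 / 0.184478 = 0.547975.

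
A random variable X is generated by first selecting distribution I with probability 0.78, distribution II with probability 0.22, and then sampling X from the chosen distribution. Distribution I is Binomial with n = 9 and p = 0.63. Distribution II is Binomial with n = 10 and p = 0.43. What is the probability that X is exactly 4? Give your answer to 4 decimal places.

Conditional on each component, P(X = 4): I: 0.137639; II: 0.246231.
By total probability, P(X = 4) = 0.78·0.137639 + 0.22·0.246231 = 0.161529.

0.1615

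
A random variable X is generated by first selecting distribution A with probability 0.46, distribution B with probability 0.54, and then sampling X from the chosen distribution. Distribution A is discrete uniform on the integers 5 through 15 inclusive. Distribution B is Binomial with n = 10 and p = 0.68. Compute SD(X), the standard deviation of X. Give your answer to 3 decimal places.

2.884

Per component, A: μ=10, E[X²]=110; B: μ=6.8, E[X²]=48.416.
E[X] = 0.46·10 + 0.54·6.8 = 8.272.
E[X²] = 0.46·110 + 0.54·48.416 = 76.7446.
Var(X) = E[X²] − (E[X])² = 76.7446 − 68.426 = 8.31866.
SD(X) = √8.31866 = 2.88421.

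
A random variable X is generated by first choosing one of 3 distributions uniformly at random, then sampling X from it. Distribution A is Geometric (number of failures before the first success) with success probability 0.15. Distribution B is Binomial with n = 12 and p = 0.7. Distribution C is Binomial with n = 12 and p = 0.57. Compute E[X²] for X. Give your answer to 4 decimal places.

64.2319

For each component E[X²] = Var + (mean)², giving A: 69.8889; B: 73.08; C: 49.7268.
Overall E[X²] = 0.333333·69.8889 + 0.333333·73.08 + 0.333333·49.7268 = 64.2319.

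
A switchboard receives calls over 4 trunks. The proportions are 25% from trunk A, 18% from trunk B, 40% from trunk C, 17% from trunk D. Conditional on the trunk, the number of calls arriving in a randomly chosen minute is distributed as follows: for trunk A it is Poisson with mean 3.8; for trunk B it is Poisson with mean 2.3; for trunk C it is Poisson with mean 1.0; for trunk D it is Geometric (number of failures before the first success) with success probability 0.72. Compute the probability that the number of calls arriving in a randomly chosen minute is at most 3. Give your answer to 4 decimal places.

Conditional on each trunk, P(X ≤ 3): A: 0.473485; B: 0.799347; C: 0.981012; D: 0.993853.
By total probability, P(X ≤ 3) = 0.25·0.473485 + 0.18·0.799347 + 0.4·0.981012 + 0.17·0.993853 = 0.823614.

0.8236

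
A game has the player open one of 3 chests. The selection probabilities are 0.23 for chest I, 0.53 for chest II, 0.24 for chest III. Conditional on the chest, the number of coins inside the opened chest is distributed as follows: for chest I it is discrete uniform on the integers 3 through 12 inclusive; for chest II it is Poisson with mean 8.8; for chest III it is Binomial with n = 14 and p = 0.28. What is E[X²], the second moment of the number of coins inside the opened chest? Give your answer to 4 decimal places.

For each component E[X²] = Var + (mean)², giving I: 64.5; II: 86.24; III: 18.1888.
Overall E[X²] = 0.23·64.5 + 0.53·86.24 + 0.24·18.1888 = 64.9075.

64.9075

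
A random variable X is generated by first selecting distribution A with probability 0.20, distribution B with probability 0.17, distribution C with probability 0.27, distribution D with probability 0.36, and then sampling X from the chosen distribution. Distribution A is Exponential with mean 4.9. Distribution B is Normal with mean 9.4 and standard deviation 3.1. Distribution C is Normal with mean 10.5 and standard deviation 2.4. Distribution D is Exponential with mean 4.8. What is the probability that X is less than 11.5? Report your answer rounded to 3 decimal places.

Conditional on each component, P(X < 11.5): A: 0.904338; B: 0.75093; C: 0.661539; D: 0.908903.
By total probability, P(X < 11.5) = 0.2·0.904338 + 0.17·0.75093 + 0.27·0.661539 + 0.36·0.908903 = 0.814346.

0.814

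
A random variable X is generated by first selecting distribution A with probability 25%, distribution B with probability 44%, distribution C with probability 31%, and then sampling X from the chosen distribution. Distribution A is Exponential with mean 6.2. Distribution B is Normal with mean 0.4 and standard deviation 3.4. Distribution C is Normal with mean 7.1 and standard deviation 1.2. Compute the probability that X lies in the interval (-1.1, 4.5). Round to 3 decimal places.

Conditional on each component, P(-1.1 < X < 4.5): A: 0.516066; B: 0.556526; C: 0.0151301.
By total probability, P(-1.1 < X < 4.5) = 0.25·0.516066 + 0.44·0.556526 + 0.31·0.0151301 = 0.378578.

0.379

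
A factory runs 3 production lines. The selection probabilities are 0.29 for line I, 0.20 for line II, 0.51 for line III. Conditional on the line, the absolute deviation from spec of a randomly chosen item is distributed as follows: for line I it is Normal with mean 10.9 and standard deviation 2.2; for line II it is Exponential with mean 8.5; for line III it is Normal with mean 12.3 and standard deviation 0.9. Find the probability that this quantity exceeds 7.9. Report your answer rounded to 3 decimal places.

0.854

Conditional on each line, P(X > 7.9): I: 0.913659; II: 0.394786; III: 0.999999.
By total probability, P(X > 7.9) = 0.29·0.913659 + 0.2·0.394786 + 0.51·0.999999 = 0.853918.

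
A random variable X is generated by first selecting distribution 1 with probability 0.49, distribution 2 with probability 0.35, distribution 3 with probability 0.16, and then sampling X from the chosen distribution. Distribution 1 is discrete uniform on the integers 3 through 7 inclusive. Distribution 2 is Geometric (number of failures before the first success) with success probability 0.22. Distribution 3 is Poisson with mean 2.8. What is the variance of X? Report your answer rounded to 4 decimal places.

7.8419

Per component, 1: μ=5, E[X²]=27; 2: μ=3.54545, E[X²]=28.686; 3: μ=2.8, E[X²]=10.64.
E[X] = 0.49·5 + 0.35·3.54545 + 0.16·2.8 = 4.13891.
E[X²] = 0.49·27 + 0.35·28.686 + 0.16·10.64 = 24.9725.
Var(X) = E[X²] − (E[X])² = 24.9725 − 17.1306 = 7.84191.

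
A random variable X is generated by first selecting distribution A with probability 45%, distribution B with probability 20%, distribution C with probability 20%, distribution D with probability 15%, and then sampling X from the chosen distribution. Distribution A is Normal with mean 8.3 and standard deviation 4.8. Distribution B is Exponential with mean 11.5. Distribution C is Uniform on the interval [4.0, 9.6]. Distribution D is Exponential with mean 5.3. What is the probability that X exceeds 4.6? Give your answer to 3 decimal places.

Conditional on each component, P(X > 4.6): A: 0.779597; B: 0.67032; C: 0.892857; D: 0.419822.
By total probability, P(X > 4.6) = 0.45·0.779597 + 0.2·0.67032 + 0.2·0.892857 + 0.15·0.419822 = 0.726427.

0.726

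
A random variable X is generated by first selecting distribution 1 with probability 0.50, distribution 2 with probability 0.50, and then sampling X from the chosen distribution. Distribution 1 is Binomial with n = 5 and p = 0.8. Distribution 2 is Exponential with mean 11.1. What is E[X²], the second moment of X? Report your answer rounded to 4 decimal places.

For each component E[X²] = Var + (mean)², giving 1: 16.8; 2: 246.42.
Overall E[X²] = 0.5·16.8 + 0.5·246.42 = 131.61.

131.6100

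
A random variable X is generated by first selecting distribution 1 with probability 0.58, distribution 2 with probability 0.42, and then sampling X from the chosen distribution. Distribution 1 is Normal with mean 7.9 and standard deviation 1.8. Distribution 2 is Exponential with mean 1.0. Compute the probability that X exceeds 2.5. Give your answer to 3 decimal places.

0.614

Conditional on each component, P(X > 2.5): 1: 0.99865; 2: 0.082085.
By total probability, P(X > 2.5) = 0.58·0.99865 + 0.42·0.082085 = 0.613693.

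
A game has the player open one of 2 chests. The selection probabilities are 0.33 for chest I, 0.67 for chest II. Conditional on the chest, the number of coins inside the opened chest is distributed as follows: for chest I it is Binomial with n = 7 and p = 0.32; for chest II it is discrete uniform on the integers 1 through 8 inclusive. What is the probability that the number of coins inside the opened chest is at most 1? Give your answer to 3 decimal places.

0.179

Conditional on each chest, P(X ≤ 1): I: 0.288693; II: 0.125.
By total probability, P(X ≤ 1) = 0.33·0.288693 + 0.67·0.125 = 0.179019.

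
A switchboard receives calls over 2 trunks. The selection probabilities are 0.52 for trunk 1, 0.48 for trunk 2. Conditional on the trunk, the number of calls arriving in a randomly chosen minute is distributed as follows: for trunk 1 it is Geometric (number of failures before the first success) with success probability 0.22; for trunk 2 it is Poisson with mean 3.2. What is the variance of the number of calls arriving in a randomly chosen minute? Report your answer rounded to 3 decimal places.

9.946

Per component, 1: μ=3.54545, E[X²]=28.686; 2: μ=3.2, E[X²]=13.44.
E[X] = 0.52·3.54545 + 0.48·3.2 = 3.37964.
E[X²] = 0.52·28.686 + 0.48·13.44 = 21.3679.
Var(X) = E[X²] − (E[X])² = 21.3679 − 11.4219 = 9.94595.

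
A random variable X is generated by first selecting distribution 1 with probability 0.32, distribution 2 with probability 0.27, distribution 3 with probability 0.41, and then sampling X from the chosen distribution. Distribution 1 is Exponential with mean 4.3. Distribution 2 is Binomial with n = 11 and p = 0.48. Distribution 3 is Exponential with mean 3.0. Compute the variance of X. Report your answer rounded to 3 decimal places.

11.228

Per component, 1: μ=4.3, E[X²]=36.98; 2: μ=5.28, E[X²]=30.624; 3: μ=3, E[X²]=18.
E[X] = 0.32·4.3 + 0.27·5.28 + 0.41·3 = 4.0316.
E[X²] = 0.32·36.98 + 0.27·30.624 + 0.41·18 = 27.4821.
Var(X) = E[X²] − (E[X])² = 27.4821 − 16.2538 = 11.2283.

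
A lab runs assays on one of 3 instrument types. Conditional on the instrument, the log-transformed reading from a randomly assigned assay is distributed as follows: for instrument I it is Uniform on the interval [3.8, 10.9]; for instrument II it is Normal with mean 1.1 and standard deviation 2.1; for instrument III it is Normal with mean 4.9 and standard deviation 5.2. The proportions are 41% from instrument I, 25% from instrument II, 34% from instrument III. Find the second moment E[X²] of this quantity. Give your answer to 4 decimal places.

42.6336

For each component E[X²] = Var + (mean)², giving I: 58.2233; II: 5.62; III: 51.05.
Overall E[X²] = 0.41·58.2233 + 0.25·5.62 + 0.34·51.05 = 42.6336.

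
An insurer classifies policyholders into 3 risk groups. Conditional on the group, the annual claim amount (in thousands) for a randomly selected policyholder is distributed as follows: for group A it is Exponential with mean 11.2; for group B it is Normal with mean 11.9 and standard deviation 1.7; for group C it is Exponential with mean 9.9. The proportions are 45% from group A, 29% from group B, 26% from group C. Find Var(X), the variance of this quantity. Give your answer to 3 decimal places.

Per component, A: μ=11.2, E[X²]=250.88; B: μ=11.9, E[X²]=144.5; C: μ=9.9, E[X²]=196.02.
E[X] = 0.45·11.2 + 0.29·11.9 + 0.26·9.9 = 11.065.
E[X²] = 0.45·250.88 + 0.29·144.5 + 0.26·196.02 = 205.766.
Var(X) = E[X²] − (E[X])² = 205.766 − 122.434 = 83.332.

83.332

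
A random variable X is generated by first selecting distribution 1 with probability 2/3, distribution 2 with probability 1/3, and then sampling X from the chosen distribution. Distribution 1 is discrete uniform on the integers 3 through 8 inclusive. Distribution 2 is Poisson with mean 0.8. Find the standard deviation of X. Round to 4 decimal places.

2.6683

Per component, 1: μ=5.5, E[X²]=33.1667; 2: μ=0.8, E[X²]=1.44.
E[X] = 0.666667·5.5 + 0.333333·0.8 = 3.93333.
E[X²] = 0.666667·33.1667 + 0.333333·1.44 = 22.5911.
Var(X) = E[X²] − (E[X])² = 22.5911 − 15.4711 = 7.12.
SD(X) = √7.12 = 2.66833.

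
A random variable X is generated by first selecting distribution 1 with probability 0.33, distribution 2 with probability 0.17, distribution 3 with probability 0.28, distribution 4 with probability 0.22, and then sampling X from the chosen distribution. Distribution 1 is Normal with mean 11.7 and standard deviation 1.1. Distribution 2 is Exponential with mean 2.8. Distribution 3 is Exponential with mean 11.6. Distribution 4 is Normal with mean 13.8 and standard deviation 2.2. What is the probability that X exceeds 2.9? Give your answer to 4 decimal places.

Conditional on each component, P(X > 2.9): 1: 1; 2: 0.354973; 3: 0.778801; 4: 1.
By total probability, P(X > 2.9) = 0.33·1 + 0.17·0.354973 + 0.28·0.778801 + 0.22·1 = 0.82841.

0.8284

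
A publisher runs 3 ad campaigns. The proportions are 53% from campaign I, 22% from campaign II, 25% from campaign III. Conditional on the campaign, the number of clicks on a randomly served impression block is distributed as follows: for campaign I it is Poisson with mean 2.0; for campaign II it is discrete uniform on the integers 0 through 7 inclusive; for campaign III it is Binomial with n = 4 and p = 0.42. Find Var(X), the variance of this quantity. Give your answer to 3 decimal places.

2.917

Per component, I: μ=2, E[X²]=6; II: μ=3.5, E[X²]=17.5; III: μ=1.68, E[X²]=3.7968.
E[X] = 0.53·2 + 0.22·3.5 + 0.25·1.68 = 2.25.
E[X²] = 0.53·6 + 0.22·17.5 + 0.25·3.7968 = 7.9792.
Var(X) = E[X²] − (E[X])² = 7.9792 − 5.0625 = 2.9167.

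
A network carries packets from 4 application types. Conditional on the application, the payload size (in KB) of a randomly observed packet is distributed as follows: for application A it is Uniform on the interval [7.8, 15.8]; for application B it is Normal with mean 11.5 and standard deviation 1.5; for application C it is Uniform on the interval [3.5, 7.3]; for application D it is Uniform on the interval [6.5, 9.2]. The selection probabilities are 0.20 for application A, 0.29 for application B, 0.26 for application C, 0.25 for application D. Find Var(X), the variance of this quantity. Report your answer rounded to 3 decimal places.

9.261

Per component, A: μ=11.8, E[X²]=144.573; B: μ=11.5, E[X²]=134.5; C: μ=5.4, E[X²]=30.3633; D: μ=7.85, E[X²]=62.23.
E[X] = 0.2·11.8 + 0.29·11.5 + 0.26·5.4 + 0.25·7.85 = 9.0615.
E[X²] = 0.2·144.573 + 0.29·134.5 + 0.26·30.3633 + 0.25·62.23 = 91.3716.
Var(X) = E[X²] − (E[X])² = 91.3716 − 82.1108 = 9.26085.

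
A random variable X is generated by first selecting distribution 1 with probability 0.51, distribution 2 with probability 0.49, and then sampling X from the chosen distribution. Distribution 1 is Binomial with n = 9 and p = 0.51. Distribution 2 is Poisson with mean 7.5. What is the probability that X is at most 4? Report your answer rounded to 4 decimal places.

Conditional on each component, P(X ≤ 4): 1: 0.475404; 2: 0.132062.
By total probability, P(X ≤ 4) = 0.51·0.475404 + 0.49·0.132062 = 0.307166.

0.3072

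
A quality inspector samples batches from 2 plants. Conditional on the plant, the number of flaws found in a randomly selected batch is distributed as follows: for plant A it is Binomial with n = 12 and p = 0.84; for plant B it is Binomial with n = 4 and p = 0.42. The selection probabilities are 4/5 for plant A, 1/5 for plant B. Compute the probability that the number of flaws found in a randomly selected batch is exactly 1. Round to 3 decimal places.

Conditional on each plant, P(X = 1): A: 1.77329e-08; B: 0.327788.
By total probability, P(X = 1) = 0.8·1.77329e-08 + 0.2·0.327788 = 0.0655576.

0.066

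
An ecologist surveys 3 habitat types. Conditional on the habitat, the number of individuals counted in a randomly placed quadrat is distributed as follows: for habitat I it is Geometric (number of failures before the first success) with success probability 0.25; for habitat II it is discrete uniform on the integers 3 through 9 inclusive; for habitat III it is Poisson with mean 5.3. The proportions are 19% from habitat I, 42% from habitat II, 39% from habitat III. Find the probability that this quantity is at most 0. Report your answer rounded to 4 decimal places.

Conditional on each habitat, P(X ≤ 0): I: 0.25; II: 0; III: 0.00499159.
By total probability, P(X ≤ 0) = 0.19·0.25 + 0.42·0 + 0.39·0.00499159 = 0.0494467.

0.0494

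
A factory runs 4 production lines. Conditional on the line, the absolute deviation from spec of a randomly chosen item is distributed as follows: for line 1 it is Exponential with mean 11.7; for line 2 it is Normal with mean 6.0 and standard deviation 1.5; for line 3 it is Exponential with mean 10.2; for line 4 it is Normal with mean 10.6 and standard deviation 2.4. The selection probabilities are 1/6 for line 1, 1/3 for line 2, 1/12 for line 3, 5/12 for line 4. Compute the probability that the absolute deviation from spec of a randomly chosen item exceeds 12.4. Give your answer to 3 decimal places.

0.177

Conditional on each line, P(X > 12.4): 1: 0.346515; 2: 9.92076e-06; 3: 0.296506; 4: 0.226627.
By total probability, P(X > 12.4) = 0.166667·0.346515 + 0.333333·9.92076e-06 + 0.0833333·0.296506 + 0.416667·0.226627 = 0.176893.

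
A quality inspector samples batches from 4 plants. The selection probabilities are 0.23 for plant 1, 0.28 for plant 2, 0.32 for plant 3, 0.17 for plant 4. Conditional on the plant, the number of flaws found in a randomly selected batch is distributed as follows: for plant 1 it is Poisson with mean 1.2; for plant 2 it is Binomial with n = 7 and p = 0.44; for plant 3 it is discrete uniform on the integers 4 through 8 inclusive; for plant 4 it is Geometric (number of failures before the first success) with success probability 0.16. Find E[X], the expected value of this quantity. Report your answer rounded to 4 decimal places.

Component means — 1: 1.2; 2: 3.08; 3: 6; 4: 5.25.
E[X] = 0.23·1.2 + 0.28·3.08 + 0.32·6 + 0.17·5.25 = 3.9509.

3.9509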